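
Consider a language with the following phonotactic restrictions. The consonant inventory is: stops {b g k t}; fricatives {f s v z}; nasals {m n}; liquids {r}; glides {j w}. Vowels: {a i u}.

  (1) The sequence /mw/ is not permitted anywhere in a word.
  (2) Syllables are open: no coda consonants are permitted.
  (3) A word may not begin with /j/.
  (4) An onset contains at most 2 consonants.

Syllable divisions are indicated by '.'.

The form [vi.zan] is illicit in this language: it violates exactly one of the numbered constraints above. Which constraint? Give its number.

[vi.zan]: syllable 2 coda /n/ has 1 consonant (> 0).
This is a violation of constraint 2: "Syllables are open: no coda consonants are permitted."
The remaining constraints (1, 3, 4) are satisfied.

2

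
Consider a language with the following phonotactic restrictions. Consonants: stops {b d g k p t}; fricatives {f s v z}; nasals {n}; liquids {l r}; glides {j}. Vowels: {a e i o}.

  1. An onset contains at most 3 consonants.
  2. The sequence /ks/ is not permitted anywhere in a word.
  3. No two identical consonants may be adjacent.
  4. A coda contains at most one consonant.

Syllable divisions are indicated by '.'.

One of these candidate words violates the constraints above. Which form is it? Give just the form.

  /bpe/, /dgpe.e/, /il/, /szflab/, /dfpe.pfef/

/bpe/ — σ1 onset /bp/ (2C), coda /∅/ ok → licit
/dgpe.e/ — σ1 onset /dgp/ (3C), coda /∅/ ok; σ2 onset /∅/, coda /∅/ ok → licit
/il/ — σ1 onset /∅/, coda /l/ ok → licit
/szflab/ — violates constraint 1: syllable 1 onset /szfl/ has 4 consonants (> 3) → illicit
/dfpe.pfef/ — σ1 onset /dfp/ (3C), coda /∅/ ok; σ2 onset /pf/ (2C), coda /f/ ok → licit

/szflab/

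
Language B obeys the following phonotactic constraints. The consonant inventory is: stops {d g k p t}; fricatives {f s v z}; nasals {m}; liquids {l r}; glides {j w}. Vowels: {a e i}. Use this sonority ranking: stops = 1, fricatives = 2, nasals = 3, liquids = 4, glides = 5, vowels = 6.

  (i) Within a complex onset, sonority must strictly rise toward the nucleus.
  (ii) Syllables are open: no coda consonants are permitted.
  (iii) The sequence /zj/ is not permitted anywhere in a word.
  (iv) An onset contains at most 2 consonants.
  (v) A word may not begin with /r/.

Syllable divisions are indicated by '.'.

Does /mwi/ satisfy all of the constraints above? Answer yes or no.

yes

/mwi/ — σ1 onset /mw/ (3→5 rises), coda /∅/ ok → phonotactically legal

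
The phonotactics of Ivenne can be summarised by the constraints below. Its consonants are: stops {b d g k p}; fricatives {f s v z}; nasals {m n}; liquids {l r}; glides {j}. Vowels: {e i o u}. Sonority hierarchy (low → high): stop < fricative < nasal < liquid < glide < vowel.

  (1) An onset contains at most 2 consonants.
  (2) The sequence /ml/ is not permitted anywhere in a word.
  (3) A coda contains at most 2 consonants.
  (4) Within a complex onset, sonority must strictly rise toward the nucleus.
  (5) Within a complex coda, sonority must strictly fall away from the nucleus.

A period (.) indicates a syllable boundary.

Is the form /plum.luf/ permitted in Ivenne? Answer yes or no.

no

/plum.luf/ — violates constraint 2: contains banned sequence /ml/ → not permitted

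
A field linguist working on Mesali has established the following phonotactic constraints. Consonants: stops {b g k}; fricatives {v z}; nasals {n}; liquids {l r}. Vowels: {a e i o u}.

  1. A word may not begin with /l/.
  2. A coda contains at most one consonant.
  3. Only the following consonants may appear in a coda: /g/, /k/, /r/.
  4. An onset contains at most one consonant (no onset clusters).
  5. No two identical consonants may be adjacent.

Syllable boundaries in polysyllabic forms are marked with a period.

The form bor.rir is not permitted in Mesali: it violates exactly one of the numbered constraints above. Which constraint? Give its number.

bor.rir: adjacent identical consonants /rr/.
This is a violation of constraint 5: "No two identical consonants may be adjacent."
The remaining constraints (1, 2, 3, 4) are satisfied.

5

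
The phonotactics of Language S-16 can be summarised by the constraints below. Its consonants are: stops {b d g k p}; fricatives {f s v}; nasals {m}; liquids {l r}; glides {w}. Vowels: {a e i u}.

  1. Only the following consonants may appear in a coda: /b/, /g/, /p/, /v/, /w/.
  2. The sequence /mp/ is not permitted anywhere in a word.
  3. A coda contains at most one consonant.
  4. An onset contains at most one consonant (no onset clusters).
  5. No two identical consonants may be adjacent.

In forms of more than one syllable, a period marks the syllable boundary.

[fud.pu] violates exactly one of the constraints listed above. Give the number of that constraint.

1

[fud.pu]: syllable 1 coda contains /d/, which is not a licensed coda consonant.
This is a violation of constraint 1: "Only the following consonants may appear in a coda: /b/, /g/, /p/, /v/, /w/."
The remaining constraints (2, 3, 4, 5) are satisfied.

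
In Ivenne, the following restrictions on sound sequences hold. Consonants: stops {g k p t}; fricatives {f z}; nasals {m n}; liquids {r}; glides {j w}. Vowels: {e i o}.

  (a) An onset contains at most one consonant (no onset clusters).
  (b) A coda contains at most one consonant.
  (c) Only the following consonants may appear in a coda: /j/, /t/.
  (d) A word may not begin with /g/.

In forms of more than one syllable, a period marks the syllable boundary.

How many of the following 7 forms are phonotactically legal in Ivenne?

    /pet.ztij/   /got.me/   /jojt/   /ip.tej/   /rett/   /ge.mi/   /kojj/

/pet.ztij/ — violates constraint (a): syllable 2 onset /zt/ has 2 consonants (> 1) → phonotactically illegal
/got.me/ — violates constraint (d): word begins with /g/ → phonotactically illegal
/jojt/ — violates constraint (b): syllable 1 coda /jt/ has 2 consonants (> 1) → phonotactically illegal
/ip.tej/ — violates constraint (c): syllable 1 coda contains /p/, which is not a licensed coda consonant → phonotactically illegal
/rett/ — violates constraint (b): syllable 1 coda /tt/ has 2 consonants (> 1) → phonotactically illegal
/ge.mi/ — violates constraint (d): word begins with /g/ → phonotactically illegal
/kojj/ — violates constraint (b): syllable 1 coda /jj/ has 2 consonants (> 1) → phonotactically illegal
No form is phonotactically legal → 0.

0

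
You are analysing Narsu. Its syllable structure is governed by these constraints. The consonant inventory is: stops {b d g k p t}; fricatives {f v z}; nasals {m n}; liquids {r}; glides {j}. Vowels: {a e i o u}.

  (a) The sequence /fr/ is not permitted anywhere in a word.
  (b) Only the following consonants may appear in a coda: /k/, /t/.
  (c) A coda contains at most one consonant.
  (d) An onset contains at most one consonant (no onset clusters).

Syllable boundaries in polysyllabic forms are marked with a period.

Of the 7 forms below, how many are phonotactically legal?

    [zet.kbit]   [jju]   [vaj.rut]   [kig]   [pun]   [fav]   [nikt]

[zet.kbit] — violates constraint (d): syllable 2 onset /kb/ has 2 consonants (> 1) → phonotactically illegal
[jju] — violates constraint (d): syllable 1 onset /jj/ has 2 consonants (> 1) → phonotactically illegal
[vaj.rut] — violates constraint (b): syllable 1 coda contains /j/, which is not a licensed coda consonant → phonotactically illegal
[kig] — violates constraint (b): syllable 1 coda contains /g/, which is not a licensed coda consonant → phonotactically illegal
[pun] — violates constraint (b): syllable 1 coda contains /n/, which is not a licensed coda consonant → phonotactically illegal
[fav] — violates constraint (b): syllable 1 coda contains /v/, which is not a licensed coda consonant → phonotactically illegal
[nikt] — violates constraint (c): syllable 1 coda /kt/ has 2 consonants (> 1) → phonotactically illegal
No form is phonotactically legal → 0.

0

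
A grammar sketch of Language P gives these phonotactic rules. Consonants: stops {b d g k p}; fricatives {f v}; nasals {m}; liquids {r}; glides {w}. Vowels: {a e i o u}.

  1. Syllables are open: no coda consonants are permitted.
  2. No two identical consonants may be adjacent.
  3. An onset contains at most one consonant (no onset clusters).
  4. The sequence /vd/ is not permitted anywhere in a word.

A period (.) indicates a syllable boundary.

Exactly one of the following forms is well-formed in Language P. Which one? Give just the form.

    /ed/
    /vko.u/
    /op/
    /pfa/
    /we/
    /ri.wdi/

/ed/ — violates constraint 1: syllable 1 coda /d/ has 1 consonant (> 0) → ill-formed
/vko.u/ — violates constraint 3: syllable 1 onset /vk/ has 2 consonants (> 1) → ill-formed
/op/ — violates constraint 1: syllable 1 coda /p/ has 1 consonant (> 0) → ill-formed
/pfa/ — violates constraint 3: syllable 1 onset /pf/ has 2 consonants (> 1) → ill-formed
/we/ — σ1 onset /w/, coda /∅/ ok → well-formed
/ri.wdi/ — violates constraint 3: syllable 2 onset /wd/ has 2 consonants (> 1) → ill-formed

/we/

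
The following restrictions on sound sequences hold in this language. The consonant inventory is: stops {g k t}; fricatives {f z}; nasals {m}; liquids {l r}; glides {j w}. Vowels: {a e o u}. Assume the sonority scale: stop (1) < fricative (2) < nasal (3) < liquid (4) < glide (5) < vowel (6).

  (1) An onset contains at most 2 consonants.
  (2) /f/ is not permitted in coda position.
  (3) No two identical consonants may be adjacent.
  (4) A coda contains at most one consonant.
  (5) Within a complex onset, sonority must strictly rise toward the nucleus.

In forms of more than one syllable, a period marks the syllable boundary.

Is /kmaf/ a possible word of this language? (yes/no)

no

/kmaf/ — violates constraint 2: syllable 1 coda contains /f/ → illicit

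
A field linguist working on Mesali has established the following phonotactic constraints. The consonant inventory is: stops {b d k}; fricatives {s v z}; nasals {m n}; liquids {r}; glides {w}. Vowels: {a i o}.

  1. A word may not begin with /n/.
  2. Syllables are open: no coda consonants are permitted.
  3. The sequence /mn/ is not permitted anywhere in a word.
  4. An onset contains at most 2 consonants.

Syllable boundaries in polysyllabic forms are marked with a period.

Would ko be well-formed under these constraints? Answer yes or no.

ko — σ1 onset /k/, coda /∅/ ok → well-formed

yes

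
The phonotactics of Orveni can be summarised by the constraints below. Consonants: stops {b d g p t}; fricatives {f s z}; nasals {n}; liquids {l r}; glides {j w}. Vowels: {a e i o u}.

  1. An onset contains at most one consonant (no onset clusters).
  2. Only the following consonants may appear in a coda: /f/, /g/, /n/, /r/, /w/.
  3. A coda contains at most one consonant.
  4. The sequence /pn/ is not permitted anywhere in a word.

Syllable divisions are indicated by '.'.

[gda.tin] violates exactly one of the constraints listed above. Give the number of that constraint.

[gda.tin]: syllable 1 onset /gd/ has 2 consonants (> 1).
This is a violation of constraint 1: "An onset contains at most one consonant (no onset clusters)."
The remaining constraints (2, 3, 4) are satisfied.

1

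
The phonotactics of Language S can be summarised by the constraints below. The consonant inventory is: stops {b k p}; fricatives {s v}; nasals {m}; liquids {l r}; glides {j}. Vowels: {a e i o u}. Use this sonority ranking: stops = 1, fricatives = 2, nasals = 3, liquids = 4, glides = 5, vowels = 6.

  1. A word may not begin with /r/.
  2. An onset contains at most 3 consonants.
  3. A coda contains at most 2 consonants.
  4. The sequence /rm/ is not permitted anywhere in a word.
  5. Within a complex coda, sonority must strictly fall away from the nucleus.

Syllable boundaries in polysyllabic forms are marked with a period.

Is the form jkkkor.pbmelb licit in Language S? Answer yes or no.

no

jkkkor.pbmelb — violates constraint 2: syllable 1 onset /jkkk/ has 4 consonants (> 3) → illicit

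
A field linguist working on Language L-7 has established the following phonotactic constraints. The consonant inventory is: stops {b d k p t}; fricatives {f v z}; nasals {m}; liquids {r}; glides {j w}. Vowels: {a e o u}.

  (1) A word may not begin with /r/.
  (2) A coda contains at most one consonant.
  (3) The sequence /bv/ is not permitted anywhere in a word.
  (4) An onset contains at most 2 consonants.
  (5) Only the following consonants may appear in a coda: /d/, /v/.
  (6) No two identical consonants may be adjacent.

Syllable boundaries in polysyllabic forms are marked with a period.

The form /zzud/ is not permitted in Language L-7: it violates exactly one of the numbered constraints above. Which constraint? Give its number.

/zzud/: adjacent identical consonants /zz/.
This is a violation of constraint 6: "No two identical consonants may be adjacent."
The remaining constraints (1, 2, 3, 4, 5) are satisfied.

6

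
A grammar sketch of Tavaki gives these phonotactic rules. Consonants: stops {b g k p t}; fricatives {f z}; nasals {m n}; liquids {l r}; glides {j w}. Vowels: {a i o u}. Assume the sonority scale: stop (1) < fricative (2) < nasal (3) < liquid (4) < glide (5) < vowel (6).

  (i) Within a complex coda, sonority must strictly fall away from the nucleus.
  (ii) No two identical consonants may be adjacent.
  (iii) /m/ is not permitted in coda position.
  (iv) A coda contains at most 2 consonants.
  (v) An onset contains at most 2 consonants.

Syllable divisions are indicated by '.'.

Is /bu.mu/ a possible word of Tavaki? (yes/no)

/bu.mu/ — σ1 onset /b/, coda /∅/ ok; σ2 onset /m/, coda /∅/ ok → licit

yes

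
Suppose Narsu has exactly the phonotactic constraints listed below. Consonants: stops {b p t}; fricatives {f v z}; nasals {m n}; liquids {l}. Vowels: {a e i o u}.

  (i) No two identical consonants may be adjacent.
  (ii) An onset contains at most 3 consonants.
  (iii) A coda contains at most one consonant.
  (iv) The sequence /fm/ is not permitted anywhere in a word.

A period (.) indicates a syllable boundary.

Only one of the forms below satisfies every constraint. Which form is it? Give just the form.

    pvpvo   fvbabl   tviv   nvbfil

pvpvo — violates constraint (ii): syllable 1 onset /pvpv/ has 4 consonants (> 3) → ill-formed
fvbabl — violates constraint (iii): syllable 1 coda /bl/ has 2 consonants (> 1) → ill-formed
tviv — σ1 onset /tv/ (2C), coda /v/ ok → well-formed
nvbfil — violates constraint (ii): syllable 1 onset /nvbf/ has 4 consonants (> 3) → ill-formed

tviv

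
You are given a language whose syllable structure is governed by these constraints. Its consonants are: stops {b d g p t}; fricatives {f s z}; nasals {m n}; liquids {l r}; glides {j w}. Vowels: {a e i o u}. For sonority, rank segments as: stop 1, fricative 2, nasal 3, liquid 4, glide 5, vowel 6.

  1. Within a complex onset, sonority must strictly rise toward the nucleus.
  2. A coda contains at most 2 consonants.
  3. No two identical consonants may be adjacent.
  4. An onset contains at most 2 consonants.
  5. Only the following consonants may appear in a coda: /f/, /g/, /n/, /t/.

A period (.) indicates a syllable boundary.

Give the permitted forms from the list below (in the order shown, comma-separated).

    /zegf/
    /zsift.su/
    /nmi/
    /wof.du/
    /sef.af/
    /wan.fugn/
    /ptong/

/zegf/, /wof.du/, /sef.af/, /wan.fugn/

/zegf/ — σ1 onset /z/, coda /gf/ (2C) ok → permitted
/zsift.su/ — violates constraint 1: syllable 1 onset /zs/: /z/ (fricative, 2) → /s/ (fricative, 2) does not rise → not permitted
/nmi/ — violates constraint 1: syllable 1 onset /nm/: /n/ (nasal, 3) → /m/ (nasal, 3) does not rise → not permitted
/wof.du/ — σ1 onset /w/, coda /f/ ok; σ2 onset /d/, coda /∅/ ok → permitted
/sef.af/ — σ1 onset /s/, coda /f/ ok; σ2 onset /∅/, coda /f/ ok → permitted
/wan.fugn/ — σ1 onset /w/, coda /n/ ok; σ2 onset /f/, coda /gn/ (2C) ok → permitted
/ptong/ — violates constraint 1: syllable 1 onset /pt/: /p/ (stop, 1) → /t/ (stop, 1) does not rise → not permitted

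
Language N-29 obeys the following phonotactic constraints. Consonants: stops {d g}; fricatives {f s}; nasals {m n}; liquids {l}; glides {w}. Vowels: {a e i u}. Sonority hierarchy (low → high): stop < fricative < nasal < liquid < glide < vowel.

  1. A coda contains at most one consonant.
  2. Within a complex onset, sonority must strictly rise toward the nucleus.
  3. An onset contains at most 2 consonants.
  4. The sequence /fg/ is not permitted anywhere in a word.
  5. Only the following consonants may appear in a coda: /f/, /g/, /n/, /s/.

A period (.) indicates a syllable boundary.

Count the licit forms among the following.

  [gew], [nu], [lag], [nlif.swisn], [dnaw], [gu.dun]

3

[gew] — violates constraint 5: syllable 1 coda contains /w/, which is not a licensed coda consonant → illicit
[nu] — σ1 onset /n/, coda /∅/ ok → licit
[lag] — σ1 onset /l/, coda /g/ ok → licit
[nlif.swisn] — violates constraint 1: syllable 2 coda /sn/ has 2 consonants (> 1) → illicit
[dnaw] — violates constraint 5: syllable 1 coda contains /w/, which is not a licensed coda consonant → illicit
[gu.dun] — σ1 onset /g/, coda /∅/ ok; σ2 onset /d/, coda /n/ ok → licit
Licit: [nu], [lag], [gu.dun] → 3.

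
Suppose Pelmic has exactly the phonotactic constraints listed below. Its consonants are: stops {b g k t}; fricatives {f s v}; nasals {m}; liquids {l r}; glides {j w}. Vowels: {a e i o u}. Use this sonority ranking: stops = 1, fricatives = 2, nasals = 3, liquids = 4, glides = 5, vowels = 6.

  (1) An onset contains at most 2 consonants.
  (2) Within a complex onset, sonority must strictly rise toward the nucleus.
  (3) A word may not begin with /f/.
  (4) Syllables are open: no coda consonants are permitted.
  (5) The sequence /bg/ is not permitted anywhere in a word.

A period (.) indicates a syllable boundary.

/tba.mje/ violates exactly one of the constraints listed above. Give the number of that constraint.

2

/tba.mje/: syllable 1 onset /tb/: /t/ (stop, 1) → /b/ (stop, 1) does not rise.
This is a violation of constraint 2: "Within a complex onset, sonority must strictly rise toward the nucleus."
The remaining constraints (1, 3, 4, 5) are satisfied.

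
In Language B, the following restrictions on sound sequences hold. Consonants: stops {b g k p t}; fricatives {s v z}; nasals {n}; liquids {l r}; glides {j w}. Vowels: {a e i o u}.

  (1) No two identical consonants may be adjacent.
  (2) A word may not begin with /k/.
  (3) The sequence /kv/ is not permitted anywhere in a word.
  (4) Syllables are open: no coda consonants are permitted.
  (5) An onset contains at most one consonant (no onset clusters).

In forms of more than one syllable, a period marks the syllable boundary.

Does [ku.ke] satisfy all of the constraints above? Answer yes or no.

[ku.ke] — violates constraint 2: word begins with /k/ → phonotactically illegal

no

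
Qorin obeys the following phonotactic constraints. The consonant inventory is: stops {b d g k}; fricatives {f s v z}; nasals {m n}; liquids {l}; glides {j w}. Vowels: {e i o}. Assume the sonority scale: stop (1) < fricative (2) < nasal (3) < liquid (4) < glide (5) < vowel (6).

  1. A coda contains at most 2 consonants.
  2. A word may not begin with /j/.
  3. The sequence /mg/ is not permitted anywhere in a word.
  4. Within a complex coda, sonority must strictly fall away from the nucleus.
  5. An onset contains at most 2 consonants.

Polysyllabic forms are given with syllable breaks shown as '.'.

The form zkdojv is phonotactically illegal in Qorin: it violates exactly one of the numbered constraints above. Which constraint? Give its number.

zkdojv: syllable 1 onset /zkd/ has 3 consonants (> 2).
This is a violation of constraint 5: "An onset contains at most 2 consonants."
The remaining constraints (1, 2, 3, 4) are satisfied.

5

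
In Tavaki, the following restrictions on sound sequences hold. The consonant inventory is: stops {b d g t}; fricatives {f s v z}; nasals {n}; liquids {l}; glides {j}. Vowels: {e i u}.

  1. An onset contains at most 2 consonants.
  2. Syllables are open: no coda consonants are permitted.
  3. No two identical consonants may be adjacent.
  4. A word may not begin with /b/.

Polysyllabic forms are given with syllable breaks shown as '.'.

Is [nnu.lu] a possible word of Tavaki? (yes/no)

[nnu.lu] — violates constraint 3: adjacent identical consonants /nn/ → illicit

no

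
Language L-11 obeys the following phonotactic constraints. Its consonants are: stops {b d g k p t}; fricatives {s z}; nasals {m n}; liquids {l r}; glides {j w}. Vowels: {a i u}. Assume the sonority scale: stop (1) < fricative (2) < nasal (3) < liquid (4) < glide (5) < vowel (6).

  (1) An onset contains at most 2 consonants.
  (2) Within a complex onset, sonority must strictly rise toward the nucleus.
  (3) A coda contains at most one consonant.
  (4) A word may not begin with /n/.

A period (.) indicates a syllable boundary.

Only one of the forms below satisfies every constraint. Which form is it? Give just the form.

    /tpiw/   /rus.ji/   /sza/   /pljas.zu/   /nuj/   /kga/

/tpiw/ — violates constraint 2: syllable 1 onset /tp/: /t/ (stop, 1) → /p/ (stop, 1) does not rise → phonotactically illegal
/rus.ji/ — σ1 onset /r/, coda /s/ ok; σ2 onset /j/, coda /∅/ ok → phonotactically legal
/sza/ — violates constraint 2: syllable 1 onset /sz/: /s/ (fricative, 2) → /z/ (fricative, 2) does not rise → phonotactically illegal
/pljas.zu/ — violates constraint 1: syllable 1 onset /plj/ has 3 consonants (> 2) → phonotactically illegal
/nuj/ — violates constraint 4: word begins with /n/ → phonotactically illegal
/kga/ — violates constraint 2: syllable 1 onset /kg/: /k/ (stop, 1) → /g/ (stop, 1) does not rise → phonotactically illegal

/rus.ji/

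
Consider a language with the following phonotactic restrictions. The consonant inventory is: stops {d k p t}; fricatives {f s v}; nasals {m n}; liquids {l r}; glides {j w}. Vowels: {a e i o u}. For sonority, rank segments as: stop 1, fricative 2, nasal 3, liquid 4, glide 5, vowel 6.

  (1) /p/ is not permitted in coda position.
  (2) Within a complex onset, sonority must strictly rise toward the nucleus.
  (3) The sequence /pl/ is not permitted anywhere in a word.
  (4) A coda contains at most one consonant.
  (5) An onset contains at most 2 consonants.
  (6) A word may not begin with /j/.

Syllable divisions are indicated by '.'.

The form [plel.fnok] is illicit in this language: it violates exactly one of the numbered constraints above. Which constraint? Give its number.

3

[plel.fnok]: contains banned sequence /pl/.
This is a violation of constraint 3: "The sequence /pl/ is not permitted anywhere in a word."
The remaining constraints (1, 2, 4, 5, 6) are satisfied.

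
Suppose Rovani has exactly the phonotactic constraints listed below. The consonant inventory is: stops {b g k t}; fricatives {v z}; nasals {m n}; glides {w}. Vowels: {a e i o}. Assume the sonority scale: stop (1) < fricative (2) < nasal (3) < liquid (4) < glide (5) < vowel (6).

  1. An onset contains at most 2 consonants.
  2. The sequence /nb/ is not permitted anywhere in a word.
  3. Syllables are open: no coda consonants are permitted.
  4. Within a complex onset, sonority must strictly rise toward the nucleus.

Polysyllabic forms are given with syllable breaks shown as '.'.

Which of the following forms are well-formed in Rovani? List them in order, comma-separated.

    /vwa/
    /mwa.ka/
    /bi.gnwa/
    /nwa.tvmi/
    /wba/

/vwa/ — σ1 onset /vw/ (2→5 rises), coda /∅/ ok → well-formed
/mwa.ka/ — σ1 onset /mw/ (3→5 rises), coda /∅/ ok; σ2 onset /k/, coda /∅/ ok → well-formed
/bi.gnwa/ — violates constraint 1: syllable 2 onset /gnw/ has 3 consonants (> 2) → ill-formed
/nwa.tvmi/ — violates constraint 1: syllable 2 onset /tvm/ has 3 consonants (> 2) → ill-formed
/wba/ — violates constraint 4: syllable 1 onset /wb/: /w/ (glide, 5) → /b/ (stop, 1) does not rise → ill-formed

/vwa/, /mwa.ka/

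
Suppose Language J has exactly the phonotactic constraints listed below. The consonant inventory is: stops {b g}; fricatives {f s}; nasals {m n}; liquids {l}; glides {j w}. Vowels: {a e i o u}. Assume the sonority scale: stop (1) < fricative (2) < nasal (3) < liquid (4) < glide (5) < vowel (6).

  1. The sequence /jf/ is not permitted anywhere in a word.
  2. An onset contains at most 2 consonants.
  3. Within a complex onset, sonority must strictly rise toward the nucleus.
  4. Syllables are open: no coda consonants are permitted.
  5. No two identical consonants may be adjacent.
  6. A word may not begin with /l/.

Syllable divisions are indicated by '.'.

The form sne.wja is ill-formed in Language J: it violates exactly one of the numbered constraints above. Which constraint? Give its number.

sne.wja: syllable 2 onset /wj/: /w/ (glide, 5) → /j/ (glide, 5) does not rise.
This is a violation of constraint 3: "Within a complex onset, sonority must strictly rise toward the nucleus."
The remaining constraints (1, 2, 4, 5, 6) are satisfied.

3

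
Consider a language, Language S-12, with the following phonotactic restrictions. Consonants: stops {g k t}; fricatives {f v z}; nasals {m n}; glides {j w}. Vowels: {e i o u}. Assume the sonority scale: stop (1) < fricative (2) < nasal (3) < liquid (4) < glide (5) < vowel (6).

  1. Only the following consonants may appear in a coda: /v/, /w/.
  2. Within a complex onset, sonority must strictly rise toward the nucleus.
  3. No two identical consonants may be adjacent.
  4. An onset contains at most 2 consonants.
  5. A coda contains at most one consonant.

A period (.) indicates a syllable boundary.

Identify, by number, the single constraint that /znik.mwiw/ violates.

/znik.mwiw/: syllable 1 coda contains /k/, which is not a licensed coda consonant.
This is a violation of constraint 1: "Only the following consonants may appear in a coda: /v/, /w/."
The remaining constraints (2, 3, 4, 5) are satisfied.

1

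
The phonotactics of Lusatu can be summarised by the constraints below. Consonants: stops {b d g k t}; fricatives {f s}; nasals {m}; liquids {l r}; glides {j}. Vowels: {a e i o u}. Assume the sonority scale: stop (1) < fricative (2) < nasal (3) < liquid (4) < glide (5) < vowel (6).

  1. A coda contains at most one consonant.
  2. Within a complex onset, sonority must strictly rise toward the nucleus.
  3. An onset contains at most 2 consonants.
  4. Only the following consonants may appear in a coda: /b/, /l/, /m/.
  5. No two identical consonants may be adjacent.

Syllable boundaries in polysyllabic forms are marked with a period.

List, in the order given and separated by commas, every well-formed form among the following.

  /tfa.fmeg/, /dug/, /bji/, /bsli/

/bji/

/tfa.fmeg/ — violates constraint 4: syllable 2 coda contains /g/, which is not a licensed coda consonant → ill-formed
/dug/ — violates constraint 4: syllable 1 coda contains /g/, which is not a licensed coda consonant → ill-formed
/bji/ — σ1 onset /bj/ (1→5 rises), coda /∅/ ok → well-formed
/bsli/ — violates constraint 3: syllable 1 onset /bsl/ has 3 consonants (> 2) → ill-formed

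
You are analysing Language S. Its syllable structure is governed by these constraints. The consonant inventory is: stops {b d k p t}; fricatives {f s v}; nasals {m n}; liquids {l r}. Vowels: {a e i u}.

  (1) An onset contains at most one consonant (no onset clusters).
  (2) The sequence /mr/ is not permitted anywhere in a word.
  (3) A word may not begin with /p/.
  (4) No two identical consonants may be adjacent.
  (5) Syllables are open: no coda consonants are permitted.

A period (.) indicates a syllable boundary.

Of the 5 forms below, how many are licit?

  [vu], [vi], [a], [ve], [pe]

4

[vu] — σ1 onset /v/, coda /∅/ ok → licit
[vi] — σ1 onset /v/, coda /∅/ ok → licit
[a] — σ1 onset /∅/, coda /∅/ ok → licit
[ve] — σ1 onset /v/, coda /∅/ ok → licit
[pe] — violates constraint 3: word begins with /p/ → illicit
Licit: [vu], [vi], [a], [ve] → 4.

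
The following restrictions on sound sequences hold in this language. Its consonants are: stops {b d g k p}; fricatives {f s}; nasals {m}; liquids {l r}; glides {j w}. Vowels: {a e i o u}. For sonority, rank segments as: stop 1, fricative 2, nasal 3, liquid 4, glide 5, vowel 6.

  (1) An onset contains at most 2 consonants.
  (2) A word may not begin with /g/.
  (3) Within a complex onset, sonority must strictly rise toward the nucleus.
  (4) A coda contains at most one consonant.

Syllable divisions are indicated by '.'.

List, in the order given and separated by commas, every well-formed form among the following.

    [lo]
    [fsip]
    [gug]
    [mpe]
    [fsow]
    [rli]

[lo] — σ1 onset /l/, coda /∅/ ok → well-formed
[fsip] — violates constraint 3: syllable 1 onset /fs/: /f/ (fricative, 2) → /s/ (fricative, 2) does not rise → ill-formed
[gug] — violates constraint 2: word begins with /g/ → ill-formed
[mpe] — violates constraint 3: syllable 1 onset /mp/: /m/ (nasal, 3) → /p/ (stop, 1) does not rise → ill-formed
[fsow] — violates constraint 3: syllable 1 onset /fs/: /f/ (fricative, 2) → /s/ (fricative, 2) does not rise → ill-formed
[rli] — violates constraint 3: syllable 1 onset /rl/: /r/ (liquid, 4) → /l/ (liquid, 4) does not rise → ill-formed

[lo]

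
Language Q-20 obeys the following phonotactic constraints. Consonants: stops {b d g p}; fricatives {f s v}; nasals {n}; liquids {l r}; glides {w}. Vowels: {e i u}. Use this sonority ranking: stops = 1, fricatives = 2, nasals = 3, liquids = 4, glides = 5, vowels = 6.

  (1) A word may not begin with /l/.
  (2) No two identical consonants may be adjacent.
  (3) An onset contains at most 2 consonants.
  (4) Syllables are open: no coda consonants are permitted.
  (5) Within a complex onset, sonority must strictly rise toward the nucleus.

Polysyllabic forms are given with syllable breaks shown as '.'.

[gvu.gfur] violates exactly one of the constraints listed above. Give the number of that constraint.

[gvu.gfur]: syllable 2 coda /r/ has 1 consonant (> 0).
This is a violation of constraint 4: "Syllables are open: no coda consonants are permitted."
The remaining constraints (1, 2, 3, 5) are satisfied.

4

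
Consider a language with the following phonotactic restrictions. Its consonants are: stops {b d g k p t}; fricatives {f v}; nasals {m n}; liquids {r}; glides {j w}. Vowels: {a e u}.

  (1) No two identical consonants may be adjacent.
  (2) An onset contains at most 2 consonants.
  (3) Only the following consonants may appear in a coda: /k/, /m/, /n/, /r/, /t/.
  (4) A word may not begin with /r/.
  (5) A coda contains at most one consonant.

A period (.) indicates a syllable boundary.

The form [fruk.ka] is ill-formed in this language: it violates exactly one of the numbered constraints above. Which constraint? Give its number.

[fruk.ka]: adjacent identical consonants /kk/.
This is a violation of constraint 1: "No two identical consonants may be adjacent."
The remaining constraints (2, 3, 4, 5) are satisfied.

1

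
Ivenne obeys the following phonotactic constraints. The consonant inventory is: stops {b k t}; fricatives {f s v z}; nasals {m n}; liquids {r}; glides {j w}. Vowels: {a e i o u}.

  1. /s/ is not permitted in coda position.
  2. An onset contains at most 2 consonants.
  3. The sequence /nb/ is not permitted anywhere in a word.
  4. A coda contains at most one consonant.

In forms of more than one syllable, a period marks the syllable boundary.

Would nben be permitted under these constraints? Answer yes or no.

no

nben — violates constraint 3: contains banned sequence /nb/ → not permitted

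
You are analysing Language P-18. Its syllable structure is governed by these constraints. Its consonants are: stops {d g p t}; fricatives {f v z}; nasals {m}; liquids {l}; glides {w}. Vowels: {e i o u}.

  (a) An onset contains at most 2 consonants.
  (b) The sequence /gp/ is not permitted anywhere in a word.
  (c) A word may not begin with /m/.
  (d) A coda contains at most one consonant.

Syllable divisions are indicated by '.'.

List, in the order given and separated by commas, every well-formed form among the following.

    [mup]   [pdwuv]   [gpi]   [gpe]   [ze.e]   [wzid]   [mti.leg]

[mup] — violates constraint (c): word begins with /m/ → ill-formed
[pdwuv] — violates constraint (a): syllable 1 onset /pdw/ has 3 consonants (> 2) → ill-formed
[gpi] — violates constraint (b): contains banned sequence /gp/ → ill-formed
[gpe] — violates constraint (b): contains banned sequence /gp/ → ill-formed
[ze.e] — σ1 onset /z/, coda /∅/ ok; σ2 onset /∅/, coda /∅/ ok → well-formed
[wzid] — σ1 onset /wz/ (2C), coda /d/ ok → well-formed
[mti.leg] — violates constraint (c): word begins with /m/ → ill-formed

[ze.e], [wzid]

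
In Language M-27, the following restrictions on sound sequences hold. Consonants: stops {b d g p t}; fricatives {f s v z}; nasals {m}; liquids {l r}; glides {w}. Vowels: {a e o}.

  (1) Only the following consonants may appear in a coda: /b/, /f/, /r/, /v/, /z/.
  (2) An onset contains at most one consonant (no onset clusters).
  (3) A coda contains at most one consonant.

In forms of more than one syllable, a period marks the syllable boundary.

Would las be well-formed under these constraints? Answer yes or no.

no

las — violates constraint 1: syllable 1 coda contains /s/, which is not a licensed coda consonant → ill-formed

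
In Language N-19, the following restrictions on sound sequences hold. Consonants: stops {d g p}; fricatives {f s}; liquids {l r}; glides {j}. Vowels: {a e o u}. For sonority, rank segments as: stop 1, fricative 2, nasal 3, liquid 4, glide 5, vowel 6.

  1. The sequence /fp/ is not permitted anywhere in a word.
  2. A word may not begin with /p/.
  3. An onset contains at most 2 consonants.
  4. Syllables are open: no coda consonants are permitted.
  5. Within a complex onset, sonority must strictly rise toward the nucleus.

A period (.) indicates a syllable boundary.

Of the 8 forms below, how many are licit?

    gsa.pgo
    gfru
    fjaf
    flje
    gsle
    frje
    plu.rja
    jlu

0

gsa.pgo — violates constraint 5: syllable 2 onset /pg/: /p/ (stop, 1) → /g/ (stop, 1) does not rise → illicit
gfru — violates constraint 3: syllable 1 onset /gfr/ has 3 consonants (> 2) → illicit
fjaf — violates constraint 4: syllable 1 coda /f/ has 1 consonant (> 0) → illicit
flje — violates constraint 3: syllable 1 onset /flj/ has 3 consonants (> 2) → illicit
gsle — violates constraint 3: syllable 1 onset /gsl/ has 3 consonants (> 2) → illicit
frje — violates constraint 3: syllable 1 onset /frj/ has 3 consonants (> 2) → illicit
plu.rja — violates constraint 2: word begins with /p/ → illicit
jlu — violates constraint 5: syllable 1 onset /jl/: /j/ (glide, 5) → /l/ (liquid, 4) does not rise → illicit
No form is licit → 0.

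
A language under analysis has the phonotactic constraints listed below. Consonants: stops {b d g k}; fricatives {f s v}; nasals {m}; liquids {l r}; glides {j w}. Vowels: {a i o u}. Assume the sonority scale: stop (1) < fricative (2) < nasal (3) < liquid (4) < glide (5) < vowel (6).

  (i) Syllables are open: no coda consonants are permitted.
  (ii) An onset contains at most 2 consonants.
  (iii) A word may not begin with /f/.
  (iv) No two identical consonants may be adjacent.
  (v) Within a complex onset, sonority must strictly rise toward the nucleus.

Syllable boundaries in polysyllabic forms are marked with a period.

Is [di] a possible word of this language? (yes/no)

yes

[di] — σ1 onset /d/, coda /∅/ ok → phonotactically legal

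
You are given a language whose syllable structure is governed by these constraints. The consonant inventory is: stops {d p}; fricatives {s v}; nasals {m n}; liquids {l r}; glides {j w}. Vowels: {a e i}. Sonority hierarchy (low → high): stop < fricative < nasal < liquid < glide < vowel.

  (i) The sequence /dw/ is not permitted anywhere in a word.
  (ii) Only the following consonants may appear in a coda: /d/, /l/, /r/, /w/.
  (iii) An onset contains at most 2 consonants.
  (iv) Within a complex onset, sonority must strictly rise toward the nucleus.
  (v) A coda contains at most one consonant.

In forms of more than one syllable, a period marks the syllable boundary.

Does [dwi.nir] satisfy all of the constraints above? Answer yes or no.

no

[dwi.nir] — violates constraint (i): contains banned sequence /dw/ → illicit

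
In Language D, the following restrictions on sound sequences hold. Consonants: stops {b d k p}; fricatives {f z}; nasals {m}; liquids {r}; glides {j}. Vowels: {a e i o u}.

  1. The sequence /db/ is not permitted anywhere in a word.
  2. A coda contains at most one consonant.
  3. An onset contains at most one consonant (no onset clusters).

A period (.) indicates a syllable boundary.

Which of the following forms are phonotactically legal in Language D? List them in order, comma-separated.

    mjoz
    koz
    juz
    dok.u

koz, juz, dok.u

mjoz — violates constraint 3: syllable 1 onset /mj/ has 2 consonants (> 1) → phonotactically illegal
koz — σ1 onset /k/, coda /z/ ok → phonotactically legal
juz — σ1 onset /j/, coda /z/ ok → phonotactically legal
dok.u — σ1 onset /d/, coda /k/ ok; σ2 onset /∅/, coda /∅/ ok → phonotactically legal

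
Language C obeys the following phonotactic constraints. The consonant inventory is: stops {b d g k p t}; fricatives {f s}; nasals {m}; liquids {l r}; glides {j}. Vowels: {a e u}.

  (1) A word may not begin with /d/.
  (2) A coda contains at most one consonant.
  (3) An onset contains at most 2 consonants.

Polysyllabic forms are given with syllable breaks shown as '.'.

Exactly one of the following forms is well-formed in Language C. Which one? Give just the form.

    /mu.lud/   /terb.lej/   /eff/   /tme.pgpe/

/mu.lud/ — σ1 onset /m/, coda /∅/ ok; σ2 onset /l/, coda /d/ ok → well-formed
/terb.lej/ — violates constraint 2: syllable 1 coda /rb/ has 2 consonants (> 1) → ill-formed
/eff/ — violates constraint 2: syllable 1 coda /ff/ has 2 consonants (> 1) → ill-formed
/tme.pgpe/ — violates constraint 3: syllable 2 onset /pgp/ has 3 consonants (> 2) → ill-formed

/mu.lud/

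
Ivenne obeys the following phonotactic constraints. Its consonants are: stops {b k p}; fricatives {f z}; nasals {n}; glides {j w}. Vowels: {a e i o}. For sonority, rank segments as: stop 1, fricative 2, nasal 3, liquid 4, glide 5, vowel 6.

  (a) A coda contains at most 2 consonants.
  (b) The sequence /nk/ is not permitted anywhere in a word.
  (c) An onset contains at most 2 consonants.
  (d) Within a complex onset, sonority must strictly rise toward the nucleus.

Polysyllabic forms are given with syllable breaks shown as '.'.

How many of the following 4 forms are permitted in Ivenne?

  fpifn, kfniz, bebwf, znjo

0

fpifn — violates constraint (d): syllable 1 onset /fp/: /f/ (fricative, 2) → /p/ (stop, 1) does not rise → not permitted
kfniz — violates constraint (c): syllable 1 onset /kfn/ has 3 consonants (> 2) → not permitted
bebwf — violates constraint (a): syllable 1 coda /bwf/ has 3 consonants (> 2) → not permitted
znjo — violates constraint (c): syllable 1 onset /znj/ has 3 consonants (> 2) → not permitted
No form is permitted → 0.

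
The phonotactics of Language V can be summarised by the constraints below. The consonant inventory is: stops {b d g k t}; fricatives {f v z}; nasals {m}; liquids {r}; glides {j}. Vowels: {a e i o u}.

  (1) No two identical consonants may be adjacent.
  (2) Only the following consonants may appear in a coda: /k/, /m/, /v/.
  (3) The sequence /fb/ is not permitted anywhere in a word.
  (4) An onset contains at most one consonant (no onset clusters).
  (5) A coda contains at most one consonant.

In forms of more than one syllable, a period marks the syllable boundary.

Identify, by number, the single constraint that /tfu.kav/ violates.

/tfu.kav/: syllable 1 onset /tf/ has 2 consonants (> 1).
This is a violation of constraint 4: "An onset contains at most one consonant (no onset clusters)."
The remaining constraints (1, 2, 3, 5) are satisfied.

4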